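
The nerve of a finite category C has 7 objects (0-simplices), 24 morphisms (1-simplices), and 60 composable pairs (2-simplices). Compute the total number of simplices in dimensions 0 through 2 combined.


The 2-skeleton of the nerve N(C) consists of simplices in dimensions 0, 1, 2:
  |N(C)_0| = 7 (objects)
  |N(C)_1| = 24 (morphisms)
  |N(C)_2| = 60 (composable pairs)
Total = 7 + 24 + 60 = 91

91


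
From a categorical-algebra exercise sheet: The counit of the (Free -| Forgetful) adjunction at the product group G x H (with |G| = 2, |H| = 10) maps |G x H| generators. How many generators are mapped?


The counit epsilon_K: F(U(K)) -> K of the Free-Forgetful adjunction
maps |K| generators of F(U(K)) into K. For K = G x H (the product group),
|G x H| = |G| * |H|.
Total generators mapped = 2 * 10 = 20.

20


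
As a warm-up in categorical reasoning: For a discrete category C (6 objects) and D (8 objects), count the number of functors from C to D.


A functor from a discrete category C to D is determined by
where each object maps. Each of the 6 objects of C can map
to any of the 8 objects of D independently.
Number of functors = 8^6 = 262144

262144


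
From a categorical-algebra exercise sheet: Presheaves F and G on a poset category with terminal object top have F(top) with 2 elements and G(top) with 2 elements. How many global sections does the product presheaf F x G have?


Global sections of a presheaf on a poset with terminal top satisfy
Gamma(H) ~ H(top). Presheaves admit pointwise products, so
(F x G)(top) = F(top) x G(top) (Cartesian product).
|Gamma(F x G)| = |F(top)| * |G(top)| = 2 * 2 = 4.

4


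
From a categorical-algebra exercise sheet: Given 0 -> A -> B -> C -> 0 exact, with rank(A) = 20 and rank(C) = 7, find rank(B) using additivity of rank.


For a short exact sequence 0 -> A -> B -> C -> 0,
rank is additive: rank(B) = rank(A) + rank(C).
rank(B) = 20 + 7 = 27

27


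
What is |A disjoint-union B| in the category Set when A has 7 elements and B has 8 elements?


In Set, the coproduct A + B is the disjoint union.
|A + B| = |A| + |B| = 7 + 8 = 15

15


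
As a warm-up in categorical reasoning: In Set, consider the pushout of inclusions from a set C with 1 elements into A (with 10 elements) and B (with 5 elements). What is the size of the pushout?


The pushout A +_C B identifies the images of C in A and B.
|A +_C B| = |A| + |B| - |C| (for injections).
= 10 + 5 - 1 = 14

14


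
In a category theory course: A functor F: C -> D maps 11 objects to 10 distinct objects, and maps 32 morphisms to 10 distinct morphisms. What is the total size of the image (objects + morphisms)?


The image of F consists of distinct objects and distinct morphisms.
|Im(F)| on objects = 10
|Im(F)| on morphisms = 10
Total image cardinality = 10 + 10 = 20

20


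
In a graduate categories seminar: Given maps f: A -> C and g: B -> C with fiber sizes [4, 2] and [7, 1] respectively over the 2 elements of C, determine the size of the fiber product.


The pullback A x_C B consists of pairs (a, b) with f(a) = g(b).
For each element c in C, the fiber product has |f^-1(c)| * |g^-1(c)| elements.
Summing over C: 4 * 7 + 2 * 1
= 28 + 2 = 30

30


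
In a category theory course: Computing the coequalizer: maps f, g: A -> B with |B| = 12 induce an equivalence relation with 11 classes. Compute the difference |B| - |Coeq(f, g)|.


The coequalizer Coeq(f, g) = B / ~ has one element per equivalence class.
|B| = 12, |Coeq(f, g)| = 11.
|B| - |Coeq(f, g)| = 12 - 11 = 1.

1


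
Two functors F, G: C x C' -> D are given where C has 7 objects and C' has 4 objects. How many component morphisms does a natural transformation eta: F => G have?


A natural transformation eta: F => G assigns one component morphism per
object of the domain category.
The domain is the product category C x C', so
|Ob(C x C')| = |Ob(C)| * |Ob(C')| = 7 * 4 = 28.
Therefore eta has 28 component morphisms.

28


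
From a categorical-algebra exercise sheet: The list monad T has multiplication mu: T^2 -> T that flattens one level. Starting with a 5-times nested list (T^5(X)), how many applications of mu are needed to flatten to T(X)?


Each application of mu: T^2 -> T removes one layer of nesting.
Starting at depth 5 (i.e., T^5(X)), we need to reach T(X).
Number of mu applications = 5 - 1 = 4

4


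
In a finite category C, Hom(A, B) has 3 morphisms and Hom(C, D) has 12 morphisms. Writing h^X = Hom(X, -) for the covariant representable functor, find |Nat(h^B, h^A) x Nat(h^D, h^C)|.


By the Yoneda lemma, Nat(h^B, h^A) is isomorphic to Hom(A, B),
so |Nat(h^B, h^A)| = |Hom(A, B)| and |Nat(h^D, h^C)| = |Hom(C, D)|.
|Hom(A, B)| = 3, |Hom(C, D)| = 12.
|Nat(h^B, h^A) x Nat(h^D, h^C)| = 3 * 12 = 36

36


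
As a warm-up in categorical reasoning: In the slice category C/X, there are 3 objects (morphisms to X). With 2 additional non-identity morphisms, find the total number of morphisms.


In the slice category C/X, objects are morphisms to X.
Identity morphisms: 3 (one per object of C/X).
Non-identity morphisms: 2.
Total = 3 + 2 = 5

5


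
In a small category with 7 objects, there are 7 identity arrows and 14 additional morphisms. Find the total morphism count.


Each object has an identity morphism, giving 7 identities.
Adding the 14 non-identity morphisms:
Total = 7 + 14 = 21

21


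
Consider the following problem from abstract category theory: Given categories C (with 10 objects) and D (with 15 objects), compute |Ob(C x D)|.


The product category C x D has objects that are pairs (c, d).
Number of pairs = |Ob(C)| * |Ob(D)| = 10 * 15 = 150

150


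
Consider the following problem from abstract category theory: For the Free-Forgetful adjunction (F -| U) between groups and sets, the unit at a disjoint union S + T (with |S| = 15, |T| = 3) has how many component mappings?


The unit eta_X: X -> U(F(X)) of the Free-Forgetful adjunction
maps each element of X to a generator of F(X). For X = S + T (disjoint
union in Set), |S + T| = |S| + |T|.
Total mappings = 15 + 3 = 18.

18


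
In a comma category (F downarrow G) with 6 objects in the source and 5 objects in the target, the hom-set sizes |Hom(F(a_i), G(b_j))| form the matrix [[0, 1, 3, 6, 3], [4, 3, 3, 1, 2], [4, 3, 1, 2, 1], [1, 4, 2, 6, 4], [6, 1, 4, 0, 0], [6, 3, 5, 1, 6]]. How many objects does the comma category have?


Objects of (F downarrow G) are triples (a, b, h: F(a)->G(b)).
The count equals the sum of all entries in the hom-matrix.
sum(row 0) = 13
sum(row 1) = 13
sum(row 2) = 11
sum(row 3) = 17
sum(row 4) = 11
sum(row 5) = 21
Grand total = 86

86


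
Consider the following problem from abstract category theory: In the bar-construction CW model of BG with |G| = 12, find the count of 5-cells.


In the bar-construction CW model of BG, the n-cells are indexed by
n-tuples [g_1|...|g_n] of non-identity elements of G (degenerate
simplices with some g_i = e do not contribute cells), so there are
(|G| - 1)^n n-cells.
For dim = 5 with |G| = 12:
cells = (12 - 1)^5 = 11^5 = 161051

161051


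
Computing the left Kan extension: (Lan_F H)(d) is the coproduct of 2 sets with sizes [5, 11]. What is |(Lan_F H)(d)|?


Pointwise, the left Kan extension (Lan_F H)(d) is the colimit, indexed
by the comma category (F downarrow d), of H composed with the
projection (F downarrow d) -> C. Here that colimit is given
as a coproduct (disjoint union) of sets, so its cardinality is the
sum of the sizes of the summands.
Coproduct of sets with sizes: 5 + 11
= 16

16


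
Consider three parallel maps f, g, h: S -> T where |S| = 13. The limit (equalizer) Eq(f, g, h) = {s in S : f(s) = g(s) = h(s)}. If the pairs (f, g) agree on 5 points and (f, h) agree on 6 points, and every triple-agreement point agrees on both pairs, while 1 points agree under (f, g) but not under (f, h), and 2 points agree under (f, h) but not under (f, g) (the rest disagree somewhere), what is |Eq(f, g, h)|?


Eq(f, g, h) is the triple-agreement set: points in S where all three
maps take the same value. Using inclusion-exclusion on the pairwise data:
Pair (f, g) agrees on 5 points; pair (f, h) on 6 points.
Points agreeing under (f, g) but not (f, h) = 1; under (f, h) but not (f, g) = 2.
Triple-agreement = agreement-in-(f, g) minus points that agree under (f, g) but not (f, h):
|Eq(f, g, h)| = 5 - 1 = 4
(cross-check via (f, h): 6 - 2 = 4.)

4


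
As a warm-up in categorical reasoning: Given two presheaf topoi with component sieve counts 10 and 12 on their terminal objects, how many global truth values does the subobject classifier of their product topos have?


In a product of presheaf topoi E_1 x E_2, the subobject classifier
is Omega = Omega_1 x Omega_2 (componentwise), so
|Omega(top)| = |Omega_1(top_1)| * |Omega_2(top_2)|.
= 10 * 12 = 120.

120


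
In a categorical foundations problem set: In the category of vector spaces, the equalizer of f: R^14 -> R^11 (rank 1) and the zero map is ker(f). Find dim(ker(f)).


The equalizer of f and the zero map is ker(f).
By the rank-nullity theorem: dim(ker(f)) = dim(domain) - rank(f).
dim(ker(f)) = 14 - 1 = 13

13


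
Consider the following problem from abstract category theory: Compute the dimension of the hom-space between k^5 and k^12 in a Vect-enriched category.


In Vect-enriched categories, Hom(k^n, k^m) is the space of m x n matrices.
dim(Hom(k^5, k^12)) = 12 * 5 = 60

60


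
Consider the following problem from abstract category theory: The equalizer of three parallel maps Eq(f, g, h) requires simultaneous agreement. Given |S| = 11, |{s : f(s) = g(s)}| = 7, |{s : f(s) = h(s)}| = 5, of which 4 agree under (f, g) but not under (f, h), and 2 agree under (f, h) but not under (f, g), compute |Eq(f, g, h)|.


Eq(f, g, h) is the triple-agreement set: points in S where all three
maps take the same value. Using inclusion-exclusion on the pairwise data:
Pair (f, g) agrees on 7 points; pair (f, h) on 5 points.
Points agreeing under (f, g) but not (f, h) = 4; under (f, h) but not (f, g) = 2.
Triple-agreement = agreement-in-(f, g) minus points that agree under (f, g) but not (f, h):
|Eq(f, g, h)| = 7 - 4 = 3
(cross-check via (f, h): 5 - 2 = 3.)

3


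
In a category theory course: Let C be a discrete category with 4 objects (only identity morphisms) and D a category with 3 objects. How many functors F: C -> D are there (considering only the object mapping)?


A functor from a discrete category C to D is determined by
where each object maps. Each of the 4 objects of C can map
to any of the 3 objects of D independently.
Number of functors = 3^4 = 81

81


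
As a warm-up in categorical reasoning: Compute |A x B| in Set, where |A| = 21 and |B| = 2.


In Set, the product A x B is the Cartesian product.
By the universal property, |A x B| = |A| * |B|.
|A x B| = 21 * 2 = 42

42


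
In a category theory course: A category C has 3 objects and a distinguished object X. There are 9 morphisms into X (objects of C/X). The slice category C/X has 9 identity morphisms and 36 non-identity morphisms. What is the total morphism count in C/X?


In the slice category C/X, objects are morphisms to X.
Identity morphisms: 9 (one per object of C/X).
Non-identity morphisms: 36.
Total = 9 + 36 = 45

45


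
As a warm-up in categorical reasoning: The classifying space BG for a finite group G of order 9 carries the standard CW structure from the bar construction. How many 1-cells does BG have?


In the bar-construction CW model of BG, the n-cells are indexed by
n-tuples [g_1|...|g_n] of non-identity elements of G (degenerate
simplices with some g_i = e do not contribute cells), so there are
(|G| - 1)^n n-cells.
For dim = 1 with |G| = 9:
cells = (9 - 1)^1 = 8^1 = 8

8


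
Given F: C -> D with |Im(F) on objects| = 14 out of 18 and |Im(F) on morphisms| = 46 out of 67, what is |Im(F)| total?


The image of F consists of distinct objects and distinct morphisms.
|Im(F)| on objects = 14
|Im(F)| on morphisms = 46
Total image cardinality = 14 + 46 = 60

60


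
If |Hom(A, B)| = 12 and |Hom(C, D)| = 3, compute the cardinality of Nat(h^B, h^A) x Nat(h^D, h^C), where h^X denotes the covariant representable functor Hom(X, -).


By the Yoneda lemma, Nat(h^B, h^A) is isomorphic to Hom(A, B),
so |Nat(h^B, h^A)| = |Hom(A, B)| and |Nat(h^D, h^C)| = |Hom(C, D)|.
|Hom(A, B)| = 12, |Hom(C, D)| = 3.
|Nat(h^B, h^A) x Nat(h^D, h^C)| = 12 * 3 = 36

36


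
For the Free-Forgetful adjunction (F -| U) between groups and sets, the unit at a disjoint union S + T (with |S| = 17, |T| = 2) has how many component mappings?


The unit eta_X: X -> U(F(X)) of the Free-Forgetful adjunction
maps each element of X to a generator of F(X). For X = S + T (disjoint
union in Set), |S + T| = |S| + |T|.
Total mappings = 17 + 2 = 19.

19


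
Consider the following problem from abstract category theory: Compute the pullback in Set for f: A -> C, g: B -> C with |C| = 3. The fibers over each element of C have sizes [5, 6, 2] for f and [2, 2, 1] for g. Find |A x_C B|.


The pullback A x_C B consists of pairs (a, b) with f(a) = g(b).
For each element c in C, the fiber product has |f^-1(c)| * |g^-1(c)| elements.
Summing over C: 5 * 2 + 6 * 2 + 2 * 1
= 10 + 12 + 2 = 24

24


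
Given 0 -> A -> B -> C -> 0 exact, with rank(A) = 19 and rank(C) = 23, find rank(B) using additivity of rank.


For a short exact sequence 0 -> A -> B -> C -> 0,
rank is additive: rank(B) = rank(A) + rank(C).
rank(B) = 19 + 23 = 42

42


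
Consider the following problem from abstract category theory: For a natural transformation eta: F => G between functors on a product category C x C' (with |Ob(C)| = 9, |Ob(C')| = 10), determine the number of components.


A natural transformation eta: F => G assigns one component morphism per
object of the domain category.
The domain is the product category C x C', so
|Ob(C x C')| = |Ob(C)| * |Ob(C')| = 9 * 10 = 90.
Therefore eta has 90 component morphisms.

90


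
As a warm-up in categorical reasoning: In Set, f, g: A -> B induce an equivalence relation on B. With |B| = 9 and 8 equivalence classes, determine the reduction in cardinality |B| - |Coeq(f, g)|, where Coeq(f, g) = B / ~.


The coequalizer Coeq(f, g) = B / ~ has one element per equivalence class.
|B| = 9, |Coeq(f, g)| = 8.
|B| - |Coeq(f, g)| = 9 - 8 = 1.

1


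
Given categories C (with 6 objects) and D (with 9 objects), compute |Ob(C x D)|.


The product category C x D has objects that are pairs (c, d).
Number of pairs = |Ob(C)| * |Ob(D)| = 6 * 9 = 54

54


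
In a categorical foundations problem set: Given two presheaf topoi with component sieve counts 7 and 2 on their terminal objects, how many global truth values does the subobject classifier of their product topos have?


In a product of presheaf topoi E_1 x E_2, the subobject classifier
is Omega = Omega_1 x Omega_2 (componentwise), so
|Omega(top)| = |Omega_1(top_1)| * |Omega_2(top_2)|.
= 7 * 2 = 14.

14


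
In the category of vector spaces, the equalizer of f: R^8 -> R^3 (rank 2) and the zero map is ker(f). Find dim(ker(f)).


The equalizer of f and the zero map is ker(f).
By the rank-nullity theorem: dim(ker(f)) = dim(domain) - rank(f).
dim(ker(f)) = 8 - 2 = 6

6


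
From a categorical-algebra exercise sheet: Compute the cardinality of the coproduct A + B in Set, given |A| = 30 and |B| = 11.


In Set, the coproduct A + B is the disjoint union.
|A + B| = |A| + |B| = 30 + 11 = 41

41


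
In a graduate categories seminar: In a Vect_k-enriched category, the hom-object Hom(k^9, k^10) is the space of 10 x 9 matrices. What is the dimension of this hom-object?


In Vect-enriched categories, Hom(k^n, k^m) is the space of m x n matrices.
dim(Hom(k^9, k^10)) = 10 * 9 = 90

90


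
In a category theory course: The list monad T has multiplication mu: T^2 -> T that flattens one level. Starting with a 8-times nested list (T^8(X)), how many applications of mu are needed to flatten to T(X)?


Each application of mu: T^2 -> T removes one layer of nesting.
Starting at depth 8 (i.e., T^8(X)), we need to reach T(X).
Number of mu applications = 8 - 1 = 7

7


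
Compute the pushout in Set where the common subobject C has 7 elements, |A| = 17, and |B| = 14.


The pushout A +_C B identifies the images of C in A and B.
|A +_C B| = |A| + |B| - |C| (for injections).
= 17 + 14 - 7 = 24

24


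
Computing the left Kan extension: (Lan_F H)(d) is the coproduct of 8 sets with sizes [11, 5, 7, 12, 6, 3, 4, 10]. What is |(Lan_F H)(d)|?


Pointwise, the left Kan extension (Lan_F H)(d) is the colimit, indexed
by the comma category (F downarrow d), of H composed with the
projection (F downarrow d) -> C. Here that colimit is given
as a coproduct (disjoint union) of sets, so its cardinality is the
sum of the sizes of the summands.
Coproduct of sets with sizes: 11 + 5 + 7 + 12 + 6 + 3 + 4 + 10
= 58

58


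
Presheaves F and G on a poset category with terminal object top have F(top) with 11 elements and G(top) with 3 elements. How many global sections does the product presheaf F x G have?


Global sections of a presheaf on a poset with terminal top satisfy
Gamma(H) ~ H(top). Presheaves admit pointwise products, so
(F x G)(top) = F(top) x G(top) (Cartesian product).
|Gamma(F x G)| = |F(top)| * |G(top)| = 11 * 3 = 33.

33


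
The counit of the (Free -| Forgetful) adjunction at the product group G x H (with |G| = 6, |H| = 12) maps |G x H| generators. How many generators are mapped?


The counit epsilon_K: F(U(K)) -> K of the Free-Forgetful adjunction
maps |K| generators of F(U(K)) into K. For K = G x H (the product group),
|G x H| = |G| * |H|.
Total generators mapped = 6 * 12 = 72.

72


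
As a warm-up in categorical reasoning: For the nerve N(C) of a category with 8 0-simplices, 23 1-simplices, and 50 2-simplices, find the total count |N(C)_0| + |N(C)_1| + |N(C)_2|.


The 2-skeleton of the nerve N(C) consists of simplices in dimensions 0, 1, 2:
  |N(C)_0| = 8 (objects)
  |N(C)_1| = 23 (morphisms)
  |N(C)_2| = 50 (composable pairs)
Total = 8 + 23 + 50 = 81

81


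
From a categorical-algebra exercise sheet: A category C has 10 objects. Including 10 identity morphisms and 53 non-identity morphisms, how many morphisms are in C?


Each object has an identity morphism, giving 10 identities.
Adding the 53 non-identity morphisms:
Total = 10 + 53 = 63

63


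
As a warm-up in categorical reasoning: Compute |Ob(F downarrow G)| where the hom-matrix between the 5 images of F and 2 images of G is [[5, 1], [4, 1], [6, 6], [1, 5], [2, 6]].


Objects of (F downarrow G) are triples (a, b, h: F(a)->G(b)).
The count equals the sum of all entries in the hom-matrix.
sum(row 0) = 6
sum(row 1) = 5
sum(row 2) = 12
sum(row 3) = 6
sum(row 4) = 8
Grand total = 37

37


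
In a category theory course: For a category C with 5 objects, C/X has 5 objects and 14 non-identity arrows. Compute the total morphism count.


In the slice category C/X, objects are morphisms to X.
Identity morphisms: 5 (one per object of C/X).
Non-identity morphisms: 14.
Total = 5 + 14 = 19

19


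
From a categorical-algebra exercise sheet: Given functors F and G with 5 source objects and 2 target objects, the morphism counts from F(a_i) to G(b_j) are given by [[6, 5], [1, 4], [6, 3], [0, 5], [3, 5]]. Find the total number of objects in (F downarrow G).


Objects of (F downarrow G) are triples (a, b, h: F(a)->G(b)).
The count equals the sum of all entries in the hom-matrix.
sum(row 0) = 11
sum(row 1) = 5
sum(row 2) = 9
sum(row 3) = 5
sum(row 4) = 8
Grand total = 38

38


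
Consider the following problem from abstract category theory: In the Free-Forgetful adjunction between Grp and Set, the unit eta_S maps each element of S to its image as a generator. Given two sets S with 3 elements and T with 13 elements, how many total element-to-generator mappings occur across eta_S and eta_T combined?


The unit eta_X: X -> U(F(X)) of the Free-Forgetful adjunction
maps each element of X to a generator of F(X). For X = S + T (disjoint
union in Set), |S + T| = |S| + |T|.
Total mappings = 3 + 13 = 16.

16


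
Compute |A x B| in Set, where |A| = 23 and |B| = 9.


In Set, the product A x B is the Cartesian product.
By the universal property, |A x B| = |A| * |B|.
|A x B| = 23 * 9 = 207

207


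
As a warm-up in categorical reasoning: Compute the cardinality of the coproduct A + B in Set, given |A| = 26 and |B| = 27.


In Set, the coproduct A + B is the disjoint union.
|A + B| = |A| + |B| = 26 + 27 = 53

53


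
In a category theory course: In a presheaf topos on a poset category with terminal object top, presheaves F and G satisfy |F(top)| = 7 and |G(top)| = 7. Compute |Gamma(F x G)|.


Global sections of a presheaf on a poset with terminal top satisfy
Gamma(H) ~ H(top). Presheaves admit pointwise products, so
(F x G)(top) = F(top) x G(top) (Cartesian product).
|Gamma(F x G)| = |F(top)| * |G(top)| = 7 * 7 = 49.

49


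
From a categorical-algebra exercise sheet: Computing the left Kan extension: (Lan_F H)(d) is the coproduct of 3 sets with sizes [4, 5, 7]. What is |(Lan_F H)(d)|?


Pointwise, the left Kan extension (Lan_F H)(d) is the colimit, indexed
by the comma category (F downarrow d), of H composed with the
projection (F downarrow d) -> C. Here that colimit is given
as a coproduct (disjoint union) of sets, so its cardinality is the
sum of the sizes of the summands.
Coproduct of sets with sizes: 4 + 5 + 7
= 16

16


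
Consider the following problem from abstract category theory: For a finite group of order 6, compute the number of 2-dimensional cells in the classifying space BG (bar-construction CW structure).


In the bar-construction CW model of BG, the n-cells are indexed by
n-tuples [g_1|...|g_n] of non-identity elements of G (degenerate
simplices with some g_i = e do not contribute cells), so there are
(|G| - 1)^n n-cells.
For dim = 2 with |G| = 6:
cells = (6 - 1)^2 = 5^2 = 25

25


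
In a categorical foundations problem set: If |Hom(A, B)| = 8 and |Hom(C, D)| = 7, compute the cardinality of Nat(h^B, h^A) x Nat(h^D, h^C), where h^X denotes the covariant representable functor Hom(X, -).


By the Yoneda lemma, Nat(h^B, h^A) is isomorphic to Hom(A, B),
so |Nat(h^B, h^A)| = |Hom(A, B)| and |Nat(h^D, h^C)| = |Hom(C, D)|.
|Hom(A, B)| = 8, |Hom(C, D)| = 7.
|Nat(h^B, h^A) x Nat(h^D, h^C)| = 8 * 7 = 56

56


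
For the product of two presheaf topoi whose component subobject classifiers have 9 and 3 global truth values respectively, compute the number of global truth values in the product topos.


In a product of presheaf topoi E_1 x E_2, the subobject classifier
is Omega = Omega_1 x Omega_2 (componentwise), so
|Omega(top)| = |Omega_1(top_1)| * |Omega_2(top_2)|.
= 9 * 3 = 27.

27


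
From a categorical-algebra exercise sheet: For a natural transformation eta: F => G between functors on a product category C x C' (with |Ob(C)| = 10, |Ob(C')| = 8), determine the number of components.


A natural transformation eta: F => G assigns one component morphism per
object of the domain category.
The domain is the product category C x C', so
|Ob(C x C')| = |Ob(C)| * |Ob(C')| = 10 * 8 = 80.
Therefore eta has 80 component morphisms.

80


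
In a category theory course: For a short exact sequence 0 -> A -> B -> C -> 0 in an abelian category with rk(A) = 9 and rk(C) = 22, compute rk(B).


For a short exact sequence 0 -> A -> B -> C -> 0,
rank is additive: rank(B) = rank(A) + rank(C).
rank(B) = 9 + 22 = 31

31


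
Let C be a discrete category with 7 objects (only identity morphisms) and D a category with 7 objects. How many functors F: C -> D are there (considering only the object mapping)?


A functor from a discrete category C to D is determined by
where each object maps. Each of the 7 objects of C can map
to any of the 7 objects of D independently.
Number of functors = 7^7 = 823543

823543


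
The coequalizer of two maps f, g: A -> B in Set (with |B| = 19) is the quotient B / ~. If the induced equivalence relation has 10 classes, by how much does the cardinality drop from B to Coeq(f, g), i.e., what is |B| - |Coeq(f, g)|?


The coequalizer Coeq(f, g) = B / ~ has one element per equivalence class.
|B| = 19, |Coeq(f, g)| = 10.
|B| - |Coeq(f, g)| = 19 - 10 = 9.

9


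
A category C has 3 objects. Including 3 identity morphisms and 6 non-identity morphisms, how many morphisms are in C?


Each object has an identity morphism, giving 3 identities.
Adding the 6 non-identity morphisms:
Total = 3 + 6 = 9

9


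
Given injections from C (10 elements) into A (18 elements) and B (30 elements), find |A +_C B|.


The pushout A +_C B identifies the images of C in A and B.
|A +_C B| = |A| + |B| - |C| (for injections).
= 18 + 30 - 10 = 38

38


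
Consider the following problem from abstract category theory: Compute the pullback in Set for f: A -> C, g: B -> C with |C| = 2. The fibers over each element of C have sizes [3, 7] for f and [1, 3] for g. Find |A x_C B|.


The pullback A x_C B consists of pairs (a, b) with f(a) = g(b).
For each element c in C, the fiber product has |f^-1(c)| * |g^-1(c)| elements.
Summing over C: 3 * 1 + 7 * 3
= 3 + 21 = 24

24


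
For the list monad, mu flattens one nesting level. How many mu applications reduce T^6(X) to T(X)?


Each application of mu: T^2 -> T removes one layer of nesting.
Starting at depth 6 (i.e., T^6(X)), we need to reach T(X).
Number of mu applications = 6 - 1 = 5

5


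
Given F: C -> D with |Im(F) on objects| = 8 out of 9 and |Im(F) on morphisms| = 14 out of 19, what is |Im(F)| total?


The image of F consists of distinct objects and distinct morphisms.
|Im(F)| on objects = 8
|Im(F)| on morphisms = 14
Total image cardinality = 8 + 14 = 22

22


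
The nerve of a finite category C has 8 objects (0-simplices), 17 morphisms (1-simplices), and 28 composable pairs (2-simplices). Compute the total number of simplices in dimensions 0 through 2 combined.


The 2-skeleton of the nerve N(C) consists of simplices in dimensions 0, 1, 2:
  |N(C)_0| = 8 (objects)
  |N(C)_1| = 17 (morphisms)
  |N(C)_2| = 28 (composable pairs)
Total = 8 + 17 + 28 = 53

53


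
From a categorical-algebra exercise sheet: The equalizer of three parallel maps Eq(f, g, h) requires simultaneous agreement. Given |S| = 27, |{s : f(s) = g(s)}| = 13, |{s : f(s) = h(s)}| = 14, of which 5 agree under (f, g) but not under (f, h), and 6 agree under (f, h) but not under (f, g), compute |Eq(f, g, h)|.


Eq(f, g, h) is the triple-agreement set: points in S where all three
maps take the same value. Using inclusion-exclusion on the pairwise data:
Pair (f, g) agrees on 13 points; pair (f, h) on 14 points.
Points agreeing under (f, g) but not (f, h) = 5; under (f, h) but not (f, g) = 6.
Triple-agreement = agreement-in-(f, g) minus points that agree under (f, g) but not (f, h):
|Eq(f, g, h)| = 13 - 5 = 8
(cross-check via (f, h): 14 - 6 = 8.)

8


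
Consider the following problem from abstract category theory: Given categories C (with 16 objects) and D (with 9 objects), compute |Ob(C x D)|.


The product category C x D has objects that are pairs (c, d).
Number of pairs = |Ob(C)| * |Ob(D)| = 16 * 9 = 144

144


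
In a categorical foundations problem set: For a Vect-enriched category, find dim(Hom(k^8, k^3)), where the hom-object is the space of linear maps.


In Vect-enriched categories, Hom(k^n, k^m) is the space of m x n matrices.
dim(Hom(k^8, k^3)) = 3 * 8 = 24

24


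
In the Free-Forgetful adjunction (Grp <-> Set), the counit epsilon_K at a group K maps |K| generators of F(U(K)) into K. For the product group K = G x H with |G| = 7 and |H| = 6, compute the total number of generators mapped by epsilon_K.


The counit epsilon_K: F(U(K)) -> K of the Free-Forgetful adjunction
maps |K| generators of F(U(K)) into K. For K = G x H (the product group),
|G x H| = |G| * |H|.
Total generators mapped = 7 * 6 = 42.

42


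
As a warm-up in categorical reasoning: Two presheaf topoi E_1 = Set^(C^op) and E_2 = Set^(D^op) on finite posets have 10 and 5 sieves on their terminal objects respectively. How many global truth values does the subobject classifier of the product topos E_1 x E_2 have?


In a product of presheaf topoi E_1 x E_2, the subobject classifier
is Omega = Omega_1 x Omega_2 (componentwise), so
|Omega(top)| = |Omega_1(top_1)| * |Omega_2(top_2)|.
= 10 * 5 = 50.

50


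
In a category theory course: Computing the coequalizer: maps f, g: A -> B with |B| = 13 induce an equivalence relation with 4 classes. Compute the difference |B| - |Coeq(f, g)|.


The coequalizer Coeq(f, g) = B / ~ has one element per equivalence class.
|B| = 13, |Coeq(f, g)| = 4.
|B| - |Coeq(f, g)| = 13 - 4 = 9.

9


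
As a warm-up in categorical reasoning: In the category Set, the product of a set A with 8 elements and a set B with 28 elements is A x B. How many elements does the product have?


In Set, the product A x B is the Cartesian product.
By the universal property, |A x B| = |A| * |B|.
|A x B| = 8 * 28 = 224

224


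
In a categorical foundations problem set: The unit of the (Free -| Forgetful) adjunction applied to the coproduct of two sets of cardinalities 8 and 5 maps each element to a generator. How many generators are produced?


The unit eta_X: X -> U(F(X)) of the Free-Forgetful adjunction
maps each element of X to a generator of F(X). For X = S + T (disjoint
union in Set), |S + T| = |S| + |T|.
Total mappings = 8 + 5 = 13.

13


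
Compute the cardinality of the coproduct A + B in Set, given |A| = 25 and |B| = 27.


In Set, the coproduct A + B is the disjoint union.
|A + B| = |A| + |B| = 25 + 27 = 52

52


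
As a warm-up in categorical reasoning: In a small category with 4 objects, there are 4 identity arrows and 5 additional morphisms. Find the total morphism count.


Each object has an identity morphism, giving 4 identities.
Adding the 5 non-identity morphisms:
Total = 4 + 5 = 9

9


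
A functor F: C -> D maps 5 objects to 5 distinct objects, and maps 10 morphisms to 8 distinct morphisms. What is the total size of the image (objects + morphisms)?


The image of F consists of distinct objects and distinct morphisms.
|Im(F)| on objects = 5
|Im(F)| on morphisms = 8
Total image cardinality = 5 + 8 = 13

13


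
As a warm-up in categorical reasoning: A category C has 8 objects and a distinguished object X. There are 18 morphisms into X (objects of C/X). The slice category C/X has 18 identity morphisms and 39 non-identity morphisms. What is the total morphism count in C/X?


In the slice category C/X, objects are morphisms to X.
Identity morphisms: 18 (one per object of C/X).
Non-identity morphisms: 39.
Total = 18 + 39 = 57

57


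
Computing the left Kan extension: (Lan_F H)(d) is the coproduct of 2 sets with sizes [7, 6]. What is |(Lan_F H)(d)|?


Pointwise, the left Kan extension (Lan_F H)(d) is the colimit, indexed
by the comma category (F downarrow d), of H composed with the
projection (F downarrow d) -> C. Here that colimit is given
as a coproduct (disjoint union) of sets, so its cardinality is the
sum of the sizes of the summands.
Coproduct of sets with sizes: 7 + 6
= 13

13


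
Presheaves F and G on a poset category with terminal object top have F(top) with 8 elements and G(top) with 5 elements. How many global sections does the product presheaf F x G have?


Global sections of a presheaf on a poset with terminal top satisfy
Gamma(H) ~ H(top). Presheaves admit pointwise products, so
(F x G)(top) = F(top) x G(top) (Cartesian product).
|Gamma(F x G)| = |F(top)| * |G(top)| = 8 * 5 = 40.

40


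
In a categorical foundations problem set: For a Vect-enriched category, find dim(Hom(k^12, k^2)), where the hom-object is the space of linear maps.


In Vect-enriched categories, Hom(k^n, k^m) is the space of m x n matrices.
dim(Hom(k^12, k^2)) = 2 * 12 = 24

24


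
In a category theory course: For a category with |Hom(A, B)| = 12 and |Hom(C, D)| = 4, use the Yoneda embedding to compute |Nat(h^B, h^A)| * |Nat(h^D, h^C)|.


By the Yoneda lemma, Nat(h^B, h^A) is isomorphic to Hom(A, B),
so |Nat(h^B, h^A)| = |Hom(A, B)| and |Nat(h^D, h^C)| = |Hom(C, D)|.
|Hom(A, B)| = 12, |Hom(C, D)| = 4.
|Nat(h^B, h^A) x Nat(h^D, h^C)| = 12 * 4 = 48

48


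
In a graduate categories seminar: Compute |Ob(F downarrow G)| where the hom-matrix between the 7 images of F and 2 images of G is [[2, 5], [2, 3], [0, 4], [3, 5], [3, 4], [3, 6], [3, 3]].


Objects of (F downarrow G) are triples (a, b, h: F(a)->G(b)).
The count equals the sum of all entries in the hom-matrix.
sum(row 0) = 7
sum(row 1) = 5
sum(row 2) = 4
sum(row 3) = 8
sum(row 4) = 7
sum(row 5) = 9
sum(row 6) = 6
Grand total = 46

46


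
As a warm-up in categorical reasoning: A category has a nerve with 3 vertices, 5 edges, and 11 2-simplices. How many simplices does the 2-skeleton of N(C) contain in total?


The 2-skeleton of the nerve N(C) consists of simplices in dimensions 0, 1, 2:
  |N(C)_0| = 3 (objects)
  |N(C)_1| = 5 (morphisms)
  |N(C)_2| = 11 (composable pairs)
Total = 3 + 5 + 11 = 19

19


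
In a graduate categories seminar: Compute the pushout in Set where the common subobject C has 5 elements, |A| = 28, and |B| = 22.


The pushout A +_C B identifies the images of C in A and B.
|A +_C B| = |A| + |B| - |C| (for injections).
= 28 + 22 - 5 = 45

45


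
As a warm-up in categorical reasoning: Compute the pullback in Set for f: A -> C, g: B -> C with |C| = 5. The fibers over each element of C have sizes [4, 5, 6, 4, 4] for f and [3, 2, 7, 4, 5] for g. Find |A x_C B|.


The pullback A x_C B consists of pairs (a, b) with f(a) = g(b).
For each element c in C, the fiber product has |f^-1(c)| * |g^-1(c)| elements.
Summing over C: 4 * 3 + 5 * 2 + 6 * 7 + 4 * 4 + 4 * 5
= 12 + 10 + 42 + 16 + 20 = 100

100


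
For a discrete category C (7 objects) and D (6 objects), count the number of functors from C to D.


A functor from a discrete category C to D is determined by
where each object maps. Each of the 7 objects of C can map
to any of the 6 objects of D independently.
Number of functors = 6^7 = 279936

279936


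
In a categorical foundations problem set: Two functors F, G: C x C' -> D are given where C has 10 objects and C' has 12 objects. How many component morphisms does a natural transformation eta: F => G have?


A natural transformation eta: F => G assigns one component morphism per
object of the domain category.
The domain is the product category C x C', so
|Ob(C x C')| = |Ob(C)| * |Ob(C')| = 10 * 12 = 120.
Therefore eta has 120 component morphisms.

120


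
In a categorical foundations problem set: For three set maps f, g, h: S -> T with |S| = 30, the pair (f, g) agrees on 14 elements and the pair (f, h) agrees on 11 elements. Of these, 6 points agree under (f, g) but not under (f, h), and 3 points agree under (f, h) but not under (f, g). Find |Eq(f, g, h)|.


Eq(f, g, h) is the triple-agreement set: points in S where all three
maps take the same value. Using inclusion-exclusion on the pairwise data:
Pair (f, g) agrees on 14 points; pair (f, h) on 11 points.
Points agreeing under (f, g) but not (f, h) = 6; under (f, h) but not (f, g) = 3.
Triple-agreement = agreement-in-(f, g) minus points that agree under (f, g) but not (f, h):
|Eq(f, g, h)| = 14 - 6 = 8
(cross-check via (f, h): 11 - 3 = 8.)

8


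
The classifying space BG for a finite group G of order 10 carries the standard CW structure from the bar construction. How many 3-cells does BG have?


In the bar-construction CW model of BG, the n-cells are indexed by
n-tuples [g_1|...|g_n] of non-identity elements of G (degenerate
simplices with some g_i = e do not contribute cells), so there are
(|G| - 1)^n n-cells.
For dim = 3 with |G| = 10:
cells = (10 - 1)^3 = 9^3 = 729

729


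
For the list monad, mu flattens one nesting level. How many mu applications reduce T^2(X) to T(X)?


Each application of mu: T^2 -> T removes one layer of nesting.
Starting at depth 2 (i.e., T^2(X)), we need to reach T(X).
Number of mu applications = 2 - 1 = 1

1


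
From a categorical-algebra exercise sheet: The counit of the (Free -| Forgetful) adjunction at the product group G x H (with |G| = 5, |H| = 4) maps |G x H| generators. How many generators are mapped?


The counit epsilon_K: F(U(K)) -> K of the Free-Forgetful adjunction
maps |K| generators of F(U(K)) into K. For K = G x H (the product group),
|G x H| = |G| * |H|.
Total generators mapped = 5 * 4 = 20.

20


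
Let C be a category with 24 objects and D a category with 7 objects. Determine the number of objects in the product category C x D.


The product category C x D has objects that are pairs (c, d).
Number of pairs = |Ob(C)| * |Ob(D)| = 24 * 7 = 168

168


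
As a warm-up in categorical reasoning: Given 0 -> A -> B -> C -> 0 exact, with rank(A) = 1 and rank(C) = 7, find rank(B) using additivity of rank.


For a short exact sequence 0 -> A -> B -> C -> 0,
rank is additive: rank(B) = rank(A) + rank(C).
rank(B) = 1 + 7 = 8

8


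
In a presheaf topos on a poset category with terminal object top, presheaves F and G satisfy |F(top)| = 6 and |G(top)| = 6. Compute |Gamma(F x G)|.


Global sections of a presheaf on a poset with terminal top satisfy
Gamma(H) ~ H(top). Presheaves admit pointwise products, so
(F x G)(top) = F(top) x G(top) (Cartesian product).
|Gamma(F x G)| = |F(top)| * |G(top)| = 6 * 6 = 36.

36


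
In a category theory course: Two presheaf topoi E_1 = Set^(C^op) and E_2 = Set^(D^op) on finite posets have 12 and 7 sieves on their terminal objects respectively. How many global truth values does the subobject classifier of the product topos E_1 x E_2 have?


In a product of presheaf topoi E_1 x E_2, the subobject classifier
is Omega = Omega_1 x Omega_2 (componentwise), so
|Omega(top)| = |Omega_1(top_1)| * |Omega_2(top_2)|.
= 12 * 7 = 84.

84


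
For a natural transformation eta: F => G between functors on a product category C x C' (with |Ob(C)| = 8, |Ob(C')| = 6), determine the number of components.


A natural transformation eta: F => G assigns one component morphism per
object of the domain category.
The domain is the product category C x C', so
|Ob(C x C')| = |Ob(C)| * |Ob(C')| = 8 * 6 = 48.
Therefore eta has 48 component morphisms.

48


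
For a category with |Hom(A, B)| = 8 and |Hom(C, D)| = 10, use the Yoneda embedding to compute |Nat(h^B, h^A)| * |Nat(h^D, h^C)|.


By the Yoneda lemma, Nat(h^B, h^A) is isomorphic to Hom(A, B),
so |Nat(h^B, h^A)| = |Hom(A, B)| and |Nat(h^D, h^C)| = |Hom(C, D)|.
|Hom(A, B)| = 8, |Hom(C, D)| = 10.
|Nat(h^B, h^A) x Nat(h^D, h^C)| = 8 * 10 = 80

80


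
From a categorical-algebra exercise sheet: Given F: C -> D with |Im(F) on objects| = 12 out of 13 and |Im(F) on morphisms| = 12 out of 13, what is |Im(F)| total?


The image of F consists of distinct objects and distinct morphisms.
|Im(F)| on objects = 12
|Im(F)| on morphisms = 12
Total image cardinality = 12 + 12 = 24

24


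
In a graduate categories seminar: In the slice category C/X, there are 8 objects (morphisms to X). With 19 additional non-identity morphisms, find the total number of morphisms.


In the slice category C/X, objects are morphisms to X.
Identity morphisms: 8 (one per object of C/X).
Non-identity morphisms: 19.
Total = 8 + 19 = 27

27


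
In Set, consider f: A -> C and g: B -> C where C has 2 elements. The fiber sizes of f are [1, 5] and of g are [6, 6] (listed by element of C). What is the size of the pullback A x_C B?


The pullback A x_C B consists of pairs (a, b) with f(a) = g(b).
For each element c in C, the fiber product has |f^-1(c)| * |g^-1(c)| elements.
Summing over C: 1 * 6 + 5 * 6
= 6 + 30 = 36

36


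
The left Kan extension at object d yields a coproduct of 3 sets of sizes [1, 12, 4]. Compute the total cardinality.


Pointwise, the left Kan extension (Lan_F H)(d) is the colimit, indexed
by the comma category (F downarrow d), of H composed with the
projection (F downarrow d) -> C. Here that colimit is given
as a coproduct (disjoint union) of sets, so its cardinality is the
sum of the sizes of the summands.
Coproduct of sets with sizes: 1 + 12 + 4
= 17

17
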